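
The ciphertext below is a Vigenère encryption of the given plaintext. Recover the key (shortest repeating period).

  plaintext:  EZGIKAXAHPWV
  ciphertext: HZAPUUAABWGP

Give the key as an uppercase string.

DAUHKU

  i= 0: H-E =  3 → D
  i= 1: Z-Z =  0 → A
  i= 2: A-G = 20 → U
  i= 3: P-I =  7 → H
  i= 4: U-K = 10 → K
  i= 5: U-A = 20 → U
  i= 6: A-X =  3 → D
  i= 7: A-A =  0 → A
  i= 8: B-H = 20 → U
  i= 9: W-P =  7 → H
  i=10: G-W = 10 → K
  i=11: P-V = 20 → U
  shifts repeat with period 6: DAUHKU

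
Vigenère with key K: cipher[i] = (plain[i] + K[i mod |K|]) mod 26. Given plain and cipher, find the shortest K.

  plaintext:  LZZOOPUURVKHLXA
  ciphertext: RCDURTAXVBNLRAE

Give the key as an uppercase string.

GDE

  i= 0: R-L =  6 → G
  i= 1: C-Z =  3 → D
  i= 2: D-Z =  4 → E
  i= 3: U-O =  6 → G
  i= 4: R-O =  3 → D
  i= 5: T-P =  4 → E
  i= 6: A-U =  6 → G
  i= 7: X-U =  3 → D
  i= 8: V-R =  4 → E
  i= 9: B-V =  6 → G
  i=10: N-K =  3 → D
  i=11: L-H =  4 → E
  i=12: R-L =  6 → G
  i=13: A-X =  3 → D
  i=14: E-A =  4 → E
  shifts repeat with period 3: GDE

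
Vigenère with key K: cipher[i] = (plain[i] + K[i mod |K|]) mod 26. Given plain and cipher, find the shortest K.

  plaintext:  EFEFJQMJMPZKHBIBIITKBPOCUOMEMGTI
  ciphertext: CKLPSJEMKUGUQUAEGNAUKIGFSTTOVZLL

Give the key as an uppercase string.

YFHKJTSD

  i= 0: C-E = 24 → Y
  i= 1: K-F =  5 → F
  i= 2: L-E =  7 → H
  i= 3: P-F = 10 → K
  i= 4: S-J =  9 → J
  i= 5: J-Q = 19 → T
  i= 6: E-M = 18 → S
  i= 7: M-J =  3 → D
  i= 8: K-M = 24 → Y
  i= 9: U-P =  5 → F
  i=10: G-Z =  7 → H
  i=11: U-K = 10 → K
  i=12: Q-H =  9 → J
  i=13: U-B = 19 → T
  i=14: A-I = 18 → S
  i=15: E-B =  3 → D
  i=16: G-I = 24 → Y
  i=17: N-I =  5 → F
  i=18: A-T =  7 → H
  i=19: U-K = 10 → K
  i=20: K-B =  9 → J
  i=21: I-P = 19 → T
  i=22: G-O = 18 → S
  i=23: F-C =  3 → D
  i=24: S-U = 24 → Y
  i=25: T-O =  5 → F
  i=26: T-M =  7 → H
  i=27: O-E = 10 → K
  i=28: V-M =  9 → J
  i=29: Z-G = 19 → T
  i=30: L-T = 18 → S
  i=31: L-I =  3 → D
  shifts repeat with period 8: YFHKJTSD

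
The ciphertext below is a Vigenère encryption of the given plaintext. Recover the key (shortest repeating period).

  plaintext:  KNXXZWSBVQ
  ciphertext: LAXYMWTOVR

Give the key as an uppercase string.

BNA

  i= 0: L-K =  1 → B
  i= 1: A-N = 13 → N
  i= 2: X-X =  0 → A
  i= 3: Y-X =  1 → B
  i= 4: M-Z = 13 → N
  i= 5: W-W =  0 → A
  i= 6: T-S =  1 → B
  i= 7: O-B = 13 → N
  i= 8: V-V =  0 → A
  i= 9: R-Q =  1 → B
  shifts repeat with period 3: BNA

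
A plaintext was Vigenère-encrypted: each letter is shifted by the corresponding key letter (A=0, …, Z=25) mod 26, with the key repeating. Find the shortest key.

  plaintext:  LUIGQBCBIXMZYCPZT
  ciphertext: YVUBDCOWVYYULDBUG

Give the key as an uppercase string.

NBMV

  i= 0: Y-L = 13 → N
  i= 1: V-U =  1 → B
  i= 2: U-I = 12 → M
  i= 3: B-G = 21 → V
  i= 4: D-Q = 13 → N
  i= 5: C-B =  1 → B
  i= 6: O-C = 12 → M
  i= 7: W-B = 21 → V
  i= 8: V-I = 13 → N
  i= 9: Y-X =  1 → B
  i=10: Y-M = 12 → M
  i=11: U-Z = 21 → V
  i=12: L-Y = 13 → N
  i=13: D-C =  1 → B
  i=14: B-P = 12 → M
  i=15: U-Z = 21 → V
  i=16: G-T = 13 → N
  shifts repeat with period 4: NBMV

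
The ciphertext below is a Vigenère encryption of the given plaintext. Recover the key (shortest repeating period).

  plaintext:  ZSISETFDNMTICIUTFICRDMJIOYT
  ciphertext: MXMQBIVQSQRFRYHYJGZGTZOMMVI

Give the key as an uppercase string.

NFEYXPQ

  i= 0: M-Z = 13 → N
  i= 1: X-S =  5 → F
  i= 2: M-I =  4 → E
  i= 3: Q-S = 24 → Y
  i= 4: B-E = 23 → X
  i= 5: I-T = 15 → P
  i= 6: V-F = 16 → Q
  i= 7: Q-D = 13 → N
  i= 8: S-N =  5 → F
  i= 9: Q-M =  4 → E
  i=10: R-T = 24 → Y
  i=11: F-I = 23 → X
  i=12: R-C = 15 → P
  i=13: Y-I = 16 → Q
  i=14: H-U = 13 → N
  i=15: Y-T =  5 → F
  i=16: J-F =  4 → E
  i=17: G-I = 24 → Y
  i=18: Z-C = 23 → X
  i=19: G-R = 15 → P
  i=20: T-D = 16 → Q
  i=21: Z-M = 13 → N
  i=22: O-J =  5 → F
  i=23: M-I =  4 → E
  i=24: M-O = 24 → Y
  i=25: V-Y = 23 → X
  i=26: I-T = 15 → P
  shifts repeat with period 7: NFEYXPQ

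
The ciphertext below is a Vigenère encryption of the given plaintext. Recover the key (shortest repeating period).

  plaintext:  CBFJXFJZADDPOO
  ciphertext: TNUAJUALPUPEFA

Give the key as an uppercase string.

  i= 0: T-C = 17 → R
  i= 1: N-B = 12 → M
  i= 2: U-F = 15 → P
  i= 3: A-J = 17 → R
  i= 4: J-X = 12 → M
  i= 5: U-F = 15 → P
  i= 6: A-J = 17 → R
  i= 7: L-Z = 12 → M
  i= 8: P-A = 15 → P
  i= 9: U-D = 17 → R
  i=10: P-D = 12 → M
  i=11: E-P = 15 → P
  i=12: F-O = 17 → R
  i=13: A-O = 12 → M
  shifts repeat with period 3: RMP

RMP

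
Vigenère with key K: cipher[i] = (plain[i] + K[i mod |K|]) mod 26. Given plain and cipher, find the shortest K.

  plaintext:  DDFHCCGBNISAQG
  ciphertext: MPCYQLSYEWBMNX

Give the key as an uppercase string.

JMXRO

  i= 0: M-D =  9 → J
  i= 1: P-D = 12 → M
  i= 2: C-F = 23 → X
  i= 3: Y-H = 17 → R
  i= 4: Q-C = 14 → O
  i= 5: L-C =  9 → J
  i= 6: S-G = 12 → M
  i= 7: Y-B = 23 → X
  i= 8: E-N = 17 → R
  i= 9: W-I = 14 → O
  i=10: B-S =  9 → J
  i=11: M-A = 12 → M
  i=12: N-Q = 23 → X
  i=13: X-G = 17 → R
  shifts repeat with period 5: JMXRO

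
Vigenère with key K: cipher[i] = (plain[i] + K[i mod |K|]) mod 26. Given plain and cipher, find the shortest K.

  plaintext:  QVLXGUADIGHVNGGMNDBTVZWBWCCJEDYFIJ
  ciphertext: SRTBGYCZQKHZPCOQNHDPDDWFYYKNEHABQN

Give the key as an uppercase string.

  i= 0: S-Q =  2 → C
  i= 1: R-V = 22 → W
  i= 2: T-L =  8 → I
  i= 3: B-X =  4 → E
  i= 4: G-G =  0 → A
  i= 5: Y-U =  4 → E
  i= 6: C-A =  2 → C
  i= 7: Z-D = 22 → W
  i= 8: Q-I =  8 → I
  i= 9: K-G =  4 → E
  i=10: H-H =  0 → A
  i=11: Z-V =  4 → E
  i=12: P-N =  2 → C
  i=13: C-G = 22 → W
  i=14: O-G =  8 → I
  i=15: Q-M =  4 → E
  i=16: N-N =  0 → A
  i=17: H-D =  4 → E
  i=18: D-B =  2 → C
  i=19: P-T = 22 → W
  i=20: D-V =  8 → I
  i=21: D-Z =  4 → E
  i=22: W-W =  0 → A
  i=23: F-B =  4 → E
  i=24: Y-W =  2 → C
  i=25: Y-C = 22 → W
  i=26: K-C =  8 → I
  i=27: N-J =  4 → E
  i=28: E-E =  0 → A
  i=29: H-D =  4 → E
  i=30: A-Y =  2 → C
  i=31: B-F = 22 → W
  i=32: Q-I =  8 → I
  i=33: N-J =  4 → E
  shifts repeat with period 6: CWIEAE

CWIEAE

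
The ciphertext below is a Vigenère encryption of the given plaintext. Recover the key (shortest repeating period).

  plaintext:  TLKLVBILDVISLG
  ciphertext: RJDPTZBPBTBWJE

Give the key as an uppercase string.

YYTE

  i= 0: R-T = 24 → Y
  i= 1: J-L = 24 → Y
  i= 2: D-K = 19 → T
  i= 3: P-L =  4 → E
  i= 4: T-V = 24 → Y
  i= 5: Z-B = 24 → Y
  i= 6: B-I = 19 → T
  i= 7: P-L =  4 → E
  i= 8: B-D = 24 → Y
  i= 9: T-V = 24 → Y
  i=10: B-I = 19 → T
  i=11: W-S =  4 → E
  i=12: J-L = 24 → Y
  i=13: E-G = 24 → Y
  shifts repeat with period 4: YYTE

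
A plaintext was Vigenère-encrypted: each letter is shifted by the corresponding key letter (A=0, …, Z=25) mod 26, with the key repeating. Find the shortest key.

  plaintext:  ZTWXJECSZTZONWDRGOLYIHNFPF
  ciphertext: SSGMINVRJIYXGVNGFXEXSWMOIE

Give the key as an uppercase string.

  i= 0: S-Z = 19 → T
  i= 1: S-T = 25 → Z
  i= 2: G-W = 10 → K
  i= 3: M-X = 15 → P
  i= 4: I-J = 25 → Z
  i= 5: N-E =  9 → J
  i= 6: V-C = 19 → T
  i= 7: R-S = 25 → Z
  i= 8: J-Z = 10 → K
  i= 9: I-T = 15 → P
  i=10: Y-Z = 25 → Z
  i=11: X-O =  9 → J
  i=12: G-N = 19 → T
  i=13: V-W = 25 → Z
  i=14: N-D = 10 → K
  i=15: G-R = 15 → P
  i=16: F-G = 25 → Z
  i=17: X-O =  9 → J
  i=18: E-L = 19 → T
  i=19: X-Y = 25 → Z
  i=20: S-I = 10 → K
  i=21: W-H = 15 → P
  i=22: M-N = 25 → Z
  i=23: O-F =  9 → J
  i=24: I-P = 19 → T
  i=25: E-F = 25 → Z
  shifts repeat with period 6: TZKPZJ

TZKPZJ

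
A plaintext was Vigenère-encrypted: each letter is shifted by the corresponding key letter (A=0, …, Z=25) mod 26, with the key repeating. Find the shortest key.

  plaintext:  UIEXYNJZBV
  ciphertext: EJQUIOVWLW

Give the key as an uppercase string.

KBMX

  i= 0: E-U = 10 → K
  i= 1: J-I =  1 → B
  i= 2: Q-E = 12 → M
  i= 3: U-X = 23 → X
  i= 4: I-Y = 10 → K
  i= 5: O-N =  1 → B
  i= 6: V-J = 12 → M
  i= 7: W-Z = 23 → X
  i= 8: L-B = 10 → K
  i= 9: W-V =  1 → B
  shifts repeat with period 4: KBMX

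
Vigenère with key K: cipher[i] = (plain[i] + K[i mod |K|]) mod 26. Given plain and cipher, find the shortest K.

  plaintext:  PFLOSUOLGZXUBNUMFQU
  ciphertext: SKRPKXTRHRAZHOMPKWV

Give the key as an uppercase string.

DFGBS

  i= 0: S-P =  3 → D
  i= 1: K-F =  5 → F
  i= 2: R-L =  6 → G
  i= 3: P-O =  1 → B
  i= 4: K-S = 18 → S
  i= 5: X-U =  3 → D
  i= 6: T-O =  5 → F
  i= 7: R-L =  6 → G
  i= 8: H-G =  1 → B
  i= 9: R-Z = 18 → S
  i=10: A-X =  3 → D
  i=11: Z-U =  5 → F
  i=12: H-B =  6 → G
  i=13: O-N =  1 → B
  i=14: M-U = 18 → S
  i=15: P-M =  3 → D
  i=16: K-F =  5 → F
  i=17: W-Q =  6 → G
  i=18: V-U =  1 → B
  shifts repeat with period 5: DFGBS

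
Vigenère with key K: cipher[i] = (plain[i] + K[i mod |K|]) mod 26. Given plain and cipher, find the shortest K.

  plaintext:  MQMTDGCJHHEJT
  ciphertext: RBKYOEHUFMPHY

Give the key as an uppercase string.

FLY

  i= 0: R-M =  5 → F
  i= 1: B-Q = 11 → L
  i= 2: K-M = 24 → Y
  i= 3: Y-T =  5 → F
  i= 4: O-D = 11 → L
  i= 5: E-G = 24 → Y
  i= 6: H-C =  5 → F
  i= 7: U-J = 11 → L
  i= 8: F-H = 24 → Y
  i= 9: M-H =  5 → F
  i=10: P-E = 11 → L
  i=11: H-J = 24 → Y
  i=12: Y-T =  5 → F
  shifts repeat with period 3: FLY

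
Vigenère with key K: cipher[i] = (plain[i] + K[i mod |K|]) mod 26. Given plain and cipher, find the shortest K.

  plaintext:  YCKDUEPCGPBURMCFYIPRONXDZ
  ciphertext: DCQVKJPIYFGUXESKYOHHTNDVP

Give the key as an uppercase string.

  i= 0: D-Y =  5 → F
  i= 1: C-C =  0 → A
  i= 2: Q-K =  6 → G
  i= 3: V-D = 18 → S
  i= 4: K-U = 16 → Q
  i= 5: J-E =  5 → F
  i= 6: P-P =  0 → A
  i= 7: I-C =  6 → G
  i= 8: Y-G = 18 → S
  i= 9: F-P = 16 → Q
  i=10: G-B =  5 → F
  i=11: U-U =  0 → A
  i=12: X-R =  6 → G
  i=13: E-M = 18 → S
  i=14: S-C = 16 → Q
  i=15: K-F =  5 → F
  i=16: Y-Y =  0 → A
  i=17: O-I =  6 → G
  i=18: H-P = 18 → S
  i=19: H-R = 16 → Q
  i=20: T-O =  5 → F
  i=21: N-N =  0 → A
  i=22: D-X =  6 → G
  i=23: V-D = 18 → S
  i=24: P-Z = 16 → Q
  shifts repeat with period 5: FAGSQ

FAGSQ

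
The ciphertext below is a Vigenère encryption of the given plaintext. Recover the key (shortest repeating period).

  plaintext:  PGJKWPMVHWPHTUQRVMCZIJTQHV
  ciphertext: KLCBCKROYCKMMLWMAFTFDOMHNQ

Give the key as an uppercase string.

  i= 0: K-P = 21 → V
  i= 1: L-G =  5 → F
  i= 2: C-J = 19 → T
  i= 3: B-K = 17 → R
  i= 4: C-W =  6 → G
  i= 5: K-P = 21 → V
  i= 6: R-M =  5 → F
  i= 7: O-V = 19 → T
  i= 8: Y-H = 17 → R
  i= 9: C-W =  6 → G
  i=10: K-P = 21 → V
  i=11: M-H =  5 → F
  i=12: M-T = 19 → T
  i=13: L-U = 17 → R
  i=14: W-Q =  6 → G
  i=15: M-R = 21 → V
  i=16: A-V =  5 → F
  i=17: F-M = 19 → T
  i=18: T-C = 17 → R
  i=19: F-Z =  6 → G
  i=20: D-I = 21 → V
  i=21: O-J =  5 → F
  i=22: M-T = 19 → T
  i=23: H-Q = 17 → R
  i=24: N-H =  6 → G
  i=25: Q-V = 21 → V
  shifts repeat with period 5: VFTRG

VFTRG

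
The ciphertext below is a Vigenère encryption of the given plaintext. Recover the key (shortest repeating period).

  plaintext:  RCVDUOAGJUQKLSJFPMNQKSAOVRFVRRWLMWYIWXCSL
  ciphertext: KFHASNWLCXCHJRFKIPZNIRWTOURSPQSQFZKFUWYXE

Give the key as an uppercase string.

  i= 0: K-R = 19 → T
  i= 1: F-C =  3 → D
  i= 2: H-V = 12 → M
  i= 3: A-D = 23 → X
  i= 4: S-U = 24 → Y
  i= 5: N-O = 25 → Z
  i= 6: W-A = 22 → W
  i= 7: L-G =  5 → F
  i= 8: C-J = 19 → T
  i= 9: X-U =  3 → D
  i=10: C-Q = 12 → M
  i=11: H-K = 23 → X
  i=12: J-L = 24 → Y
  i=13: R-S = 25 → Z
  i=14: F-J = 22 → W
  i=15: K-F =  5 → F
  i=16: I-P = 19 → T
  i=17: P-M =  3 → D
  i=18: Z-N = 12 → M
  i=19: N-Q = 23 → X
  i=20: I-K = 24 → Y
  i=21: R-S = 25 → Z
  i=22: W-A = 22 → W
  i=23: T-O =  5 → F
  i=24: O-V = 19 → T
  i=25: U-R =  3 → D
  i=26: R-F = 12 → M
  i=27: S-V = 23 → X
  i=28: P-R = 24 → Y
  i=29: Q-R = 25 → Z
  i=30: S-W = 22 → W
  i=31: Q-L =  5 → F
  i=32: F-M = 19 → T
  i=33: Z-W =  3 → D
  i=34: K-Y = 12 → M
  i=35: F-I = 23 → X
  i=36: U-W = 24 → Y
  i=37: W-X = 25 → Z
  i=38: Y-C = 22 → W
  i=39: X-S =  5 → F
  i=40: E-L = 19 → T
  shifts repeat with period 8: TDMXYZWF

TDMXYZWF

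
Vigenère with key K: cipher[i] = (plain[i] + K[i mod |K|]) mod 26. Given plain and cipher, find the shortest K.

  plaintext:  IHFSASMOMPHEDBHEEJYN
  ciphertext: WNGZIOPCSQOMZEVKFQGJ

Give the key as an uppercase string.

OGBHIWD

  i= 0: W-I = 14 → O
  i= 1: N-H =  6 → G
  i= 2: G-F =  1 → B
  i= 3: Z-S =  7 → H
  i= 4: I-A =  8 → I
  i= 5: O-S = 22 → W
  i= 6: P-M =  3 → D
  i= 7: C-O = 14 → O
  i= 8: S-M =  6 → G
  i= 9: Q-P =  1 → B
  i=10: O-H =  7 → H
  i=11: M-E =  8 → I
  i=12: Z-D = 22 → W
  i=13: E-B =  3 → D
  i=14: V-H = 14 → O
  i=15: K-E =  6 → G
  i=16: F-E =  1 → B
  i=17: Q-J =  7 → H
  i=18: G-Y =  8 → I
  i=19: J-N = 22 → W
  shifts repeat with period 7: OGBHIWD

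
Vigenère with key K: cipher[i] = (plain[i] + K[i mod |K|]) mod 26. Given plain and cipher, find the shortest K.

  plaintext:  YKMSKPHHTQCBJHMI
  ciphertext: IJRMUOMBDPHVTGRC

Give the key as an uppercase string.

  i= 0: I-Y = 10 → K
  i= 1: J-K = 25 → Z
  i= 2: R-M =  5 → F
  i= 3: M-S = 20 → U
  i= 4: U-K = 10 → K
  i= 5: O-P = 25 → Z
  i= 6: M-H =  5 → F
  i= 7: B-H = 20 → U
  i= 8: D-T = 10 → K
  i= 9: P-Q = 25 → Z
  i=10: H-C =  5 → F
  i=11: V-B = 20 → U
  i=12: T-J = 10 → K
  i=13: G-H = 25 → Z
  i=14: R-M =  5 → F
  i=15: C-I = 20 → U
  shifts repeat with period 4: KZFU

KZFU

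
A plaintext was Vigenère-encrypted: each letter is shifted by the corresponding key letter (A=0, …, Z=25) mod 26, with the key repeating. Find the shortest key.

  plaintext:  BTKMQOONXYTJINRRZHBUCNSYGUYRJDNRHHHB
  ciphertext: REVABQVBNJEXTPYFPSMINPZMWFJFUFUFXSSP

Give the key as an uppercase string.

  i= 0: R-B = 16 → Q
  i= 1: E-T = 11 → L
  i= 2: V-K = 11 → L
  i= 3: A-M = 14 → O
  i= 4: B-Q = 11 → L
  i= 5: Q-O =  2 → C
  i= 6: V-O =  7 → H
  i= 7: B-N = 14 → O
  i= 8: N-X = 16 → Q
  i= 9: J-Y = 11 → L
  i=10: E-T = 11 → L
  i=11: X-J = 14 → O
  i=12: T-I = 11 → L
  i=13: P-N =  2 → C
  i=14: Y-R =  7 → H
  i=15: F-R = 14 → O
  i=16: P-Z = 16 → Q
  i=17: S-H = 11 → L
  i=18: M-B = 11 → L
  i=19: I-U = 14 → O
  i=20: N-C = 11 → L
  i=21: P-N =  2 → C
  i=22: Z-S =  7 → H
  i=23: M-Y = 14 → O
  i=24: W-G = 16 → Q
  i=25: F-U = 11 → L
  i=26: J-Y = 11 → L
  i=27: F-R = 14 → O
  i=28: U-J = 11 → L
  i=29: F-D =  2 → C
  i=30: U-N =  7 → H
  i=31: F-R = 14 → O
  i=32: X-H = 16 → Q
  i=33: S-H = 11 → L
  i=34: S-H = 11 → L
  i=35: P-B = 14 → O
  shifts repeat with period 8: QLLOLCHO

QLLOLCHO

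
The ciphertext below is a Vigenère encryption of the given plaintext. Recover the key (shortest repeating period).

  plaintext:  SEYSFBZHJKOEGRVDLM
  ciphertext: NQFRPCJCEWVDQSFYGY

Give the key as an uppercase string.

  i= 0: N-S = 21 → V
  i= 1: Q-E = 12 → M
  i= 2: F-Y =  7 → H
  i= 3: R-S = 25 → Z
  i= 4: P-F = 10 → K
  i= 5: C-B =  1 → B
  i= 6: J-Z = 10 → K
  i= 7: C-H = 21 → V
  i= 8: E-J = 21 → V
  i= 9: W-K = 12 → M
  i=10: V-O =  7 → H
  i=11: D-E = 25 → Z
  i=12: Q-G = 10 → K
  i=13: S-R =  1 → B
  i=14: F-V = 10 → K
  i=15: Y-D = 21 → V
  i=16: G-L = 21 → V
  i=17: Y-M = 12 → M
  shifts repeat with period 8: VMHZKBKV

VMHZKBKV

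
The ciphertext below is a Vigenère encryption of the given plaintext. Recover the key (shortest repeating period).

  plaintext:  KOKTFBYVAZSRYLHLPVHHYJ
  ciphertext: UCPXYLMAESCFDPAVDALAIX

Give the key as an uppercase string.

  i= 0: U-K = 10 → K
  i= 1: C-O = 14 → O
  i= 2: P-K =  5 → F
  i= 3: X-T =  4 → E
  i= 4: Y-F = 19 → T
  i= 5: L-B = 10 → K
  i= 6: M-Y = 14 → O
  i= 7: A-V =  5 → F
  i= 8: E-A =  4 → E
  i= 9: S-Z = 19 → T
  i=10: C-S = 10 → K
  i=11: F-R = 14 → O
  i=12: D-Y =  5 → F
  i=13: P-L =  4 → E
  i=14: A-H = 19 → T
  i=15: V-L = 10 → K
  i=16: D-P = 14 → O
  i=17: A-V =  5 → F
  i=18: L-H =  4 → E
  i=19: A-H = 19 → T
  i=20: I-Y = 10 → K
  i=21: X-J = 14 → O
  shifts repeat with period 5: KOFET

KOFET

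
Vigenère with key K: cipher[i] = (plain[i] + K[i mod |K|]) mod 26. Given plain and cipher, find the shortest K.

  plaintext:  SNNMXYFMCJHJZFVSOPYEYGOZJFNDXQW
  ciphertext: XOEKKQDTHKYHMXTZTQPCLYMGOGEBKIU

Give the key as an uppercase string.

FBRYNSYH

  i= 0: X-S =  5 → F
  i= 1: O-N =  1 → B
  i= 2: E-N = 17 → R
  i= 3: K-M = 24 → Y
  i= 4: K-X = 13 → N
  i= 5: Q-Y = 18 → S
  i= 6: D-F = 24 → Y
  i= 7: T-M =  7 → H
  i= 8: H-C =  5 → F
  i= 9: K-J =  1 → B
  i=10: Y-H = 17 → R
  i=11: H-J = 24 → Y
  i=12: M-Z = 13 → N
  i=13: X-F = 18 → S
  i=14: T-V = 24 → Y
  i=15: Z-S =  7 → H
  i=16: T-O =  5 → F
  i=17: Q-P =  1 → B
  i=18: P-Y = 17 → R
  i=19: C-E = 24 → Y
  i=20: L-Y = 13 → N
  i=21: Y-G = 18 → S
  i=22: M-O = 24 → Y
  i=23: G-Z =  7 → H
  i=24: O-J =  5 → F
  i=25: G-F =  1 → B
  i=26: E-N = 17 → R
  i=27: B-D = 24 → Y
  i=28: K-X = 13 → N
  i=29: I-Q = 18 → S
  i=30: U-W = 24 → Y
  shifts repeat with period 8: FBRYNSYH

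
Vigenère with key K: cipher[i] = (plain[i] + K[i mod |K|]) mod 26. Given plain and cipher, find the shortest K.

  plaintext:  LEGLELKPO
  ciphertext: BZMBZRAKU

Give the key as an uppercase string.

  i= 0: B-L = 16 → Q
  i= 1: Z-E = 21 → V
  i= 2: M-G =  6 → G
  i= 3: B-L = 16 → Q
  i= 4: Z-E = 21 → V
  i= 5: R-L =  6 → G
  i= 6: A-K = 16 → Q
  i= 7: K-P = 21 → V
  i= 8: U-O =  6 → G
  shifts repeat with period 3: QVG

QVG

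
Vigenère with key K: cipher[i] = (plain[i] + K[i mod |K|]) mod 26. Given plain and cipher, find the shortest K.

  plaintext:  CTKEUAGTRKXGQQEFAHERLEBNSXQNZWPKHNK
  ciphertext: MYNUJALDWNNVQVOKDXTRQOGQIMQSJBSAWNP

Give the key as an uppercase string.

  i= 0: M-C = 10 → K
  i= 1: Y-T =  5 → F
  i= 2: N-K =  3 → D
  i= 3: U-E = 16 → Q
  i= 4: J-U = 15 → P
  i= 5: A-A =  0 → A
  i= 6: L-G =  5 → F
  i= 7: D-T = 10 → K
  i= 8: W-R =  5 → F
  i= 9: N-K =  3 → D
  i=10: N-X = 16 → Q
  i=11: V-G = 15 → P
  i=12: Q-Q =  0 → A
  i=13: V-Q =  5 → F
  i=14: O-E = 10 → K
  i=15: K-F =  5 → F
  i=16: D-A =  3 → D
  i=17: X-H = 16 → Q
  i=18: T-E = 15 → P
  i=19: R-R =  0 → A
  i=20: Q-L =  5 → F
  i=21: O-E = 10 → K
  i=22: G-B =  5 → F
  i=23: Q-N =  3 → D
  i=24: I-S = 16 → Q
  i=25: M-X = 15 → P
  i=26: Q-Q =  0 → A
  i=27: S-N =  5 → F
  i=28: J-Z = 10 → K
  i=29: B-W =  5 → F
  i=30: S-P =  3 → D
  i=31: A-K = 16 → Q
  i=32: W-H = 15 → P
  i=33: N-N =  0 → A
  i=34: P-K =  5 → F
  shifts repeat with period 7: KFDQPAF

KFDQPAF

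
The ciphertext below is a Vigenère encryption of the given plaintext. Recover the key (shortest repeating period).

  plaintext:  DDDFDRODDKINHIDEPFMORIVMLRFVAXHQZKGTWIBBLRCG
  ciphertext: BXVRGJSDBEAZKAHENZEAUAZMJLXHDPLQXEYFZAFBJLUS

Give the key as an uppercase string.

  i= 0: B-D = 24 → Y
  i= 1: X-D = 20 → U
  i= 2: V-D = 18 → S
  i= 3: R-F = 12 → M
  i= 4: G-D =  3 → D
  i= 5: J-R = 18 → S
  i= 6: S-O =  4 → E
  i= 7: D-D =  0 → A
  i= 8: B-D = 24 → Y
  i= 9: E-K = 20 → U
  i=10: A-I = 18 → S
  i=11: Z-N = 12 → M
  i=12: K-H =  3 → D
  i=13: A-I = 18 → S
  i=14: H-D =  4 → E
  i=15: E-E =  0 → A
  i=16: N-P = 24 → Y
  i=17: Z-F = 20 → U
  i=18: E-M = 18 → S
  i=19: A-O = 12 → M
  i=20: U-R =  3 → D
  i=21: A-I = 18 → S
  i=22: Z-V =  4 → E
  i=23: M-M =  0 → A
  i=24: J-L = 24 → Y
  i=25: L-R = 20 → U
  i=26: X-F = 18 → S
  i=27: H-V = 12 → M
  i=28: D-A =  3 → D
  i=29: P-X = 18 → S
  i=30: L-H =  4 → E
  i=31: Q-Q =  0 → A
  i=32: X-Z = 24 → Y
  i=33: E-K = 20 → U
  i=34: Y-G = 18 → S
  i=35: F-T = 12 → M
  i=36: Z-W =  3 → D
  i=37: A-I = 18 → S
  i=38: F-B =  4 → E
  i=39: B-B =  0 → A
  i=40: J-L = 24 → Y
  i=41: L-R = 20 → U
  i=42: U-C = 18 → S
  i=43: S-G = 12 → M
  shifts repeat with period 8: YUSMDSEA

YUSMDSEA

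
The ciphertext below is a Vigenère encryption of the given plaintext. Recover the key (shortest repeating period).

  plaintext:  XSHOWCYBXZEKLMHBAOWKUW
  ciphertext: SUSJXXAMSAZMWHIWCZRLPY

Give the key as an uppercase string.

  i= 0: S-X = 21 → V
  i= 1: U-S =  2 → C
  i= 2: S-H = 11 → L
  i= 3: J-O = 21 → V
  i= 4: X-W =  1 → B
  i= 5: X-C = 21 → V
  i= 6: A-Y =  2 → C
  i= 7: M-B = 11 → L
  i= 8: S-X = 21 → V
  i= 9: A-Z =  1 → B
  i=10: Z-E = 21 → V
  i=11: M-K =  2 → C
  i=12: W-L = 11 → L
  i=13: H-M = 21 → V
  i=14: I-H =  1 → B
  i=15: W-B = 21 → V
  i=16: C-A =  2 → C
  i=17: Z-O = 11 → L
  i=18: R-W = 21 → V
  i=19: L-K =  1 → B
  i=20: P-U = 21 → V
  i=21: Y-W =  2 → C
  shifts repeat with period 5: VCLVB

VCLVB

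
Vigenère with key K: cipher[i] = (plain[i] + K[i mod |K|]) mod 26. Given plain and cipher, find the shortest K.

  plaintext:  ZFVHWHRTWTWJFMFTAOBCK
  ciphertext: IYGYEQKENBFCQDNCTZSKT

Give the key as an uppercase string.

JTLRI

  i= 0: I-Z =  9 → J
  i= 1: Y-F = 19 → T
  i= 2: G-V = 11 → L
  i= 3: Y-H = 17 → R
  i= 4: E-W =  8 → I
  i= 5: Q-H =  9 → J
  i= 6: K-R = 19 → T
  i= 7: E-T = 11 → L
  i= 8: N-W = 17 → R
  i= 9: B-T =  8 → I
  i=10: F-W =  9 → J
  i=11: C-J = 19 → T
  i=12: Q-F = 11 → L
  i=13: D-M = 17 → R
  i=14: N-F =  8 → I
  i=15: C-T =  9 → J
  i=16: T-A = 19 → T
  i=17: Z-O = 11 → L
  i=18: S-B = 17 → R
  i=19: K-C =  8 → I
  i=20: T-K =  9 → J
  shifts repeat with period 5: JTLRI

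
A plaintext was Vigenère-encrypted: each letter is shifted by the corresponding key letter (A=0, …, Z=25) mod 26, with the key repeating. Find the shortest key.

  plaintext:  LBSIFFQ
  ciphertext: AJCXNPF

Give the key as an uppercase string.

PIK

  i= 0: A-L = 15 → P
  i= 1: J-B =  8 → I
  i= 2: C-S = 10 → K
  i= 3: X-I = 15 → P
  i= 4: N-F =  8 → I
  i= 5: P-F = 10 → K
  i= 6: F-Q = 15 → P
  shifts repeat with period 3: PIK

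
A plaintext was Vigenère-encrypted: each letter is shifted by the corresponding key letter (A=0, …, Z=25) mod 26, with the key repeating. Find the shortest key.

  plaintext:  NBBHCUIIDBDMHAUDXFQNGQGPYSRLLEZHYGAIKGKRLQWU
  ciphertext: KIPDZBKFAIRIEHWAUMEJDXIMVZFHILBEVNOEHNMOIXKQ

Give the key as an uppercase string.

  i= 0: K-N = 23 → X
  i= 1: I-B =  7 → H
  i= 2: P-B = 14 → O
  i= 3: D-H = 22 → W
  i= 4: Z-C = 23 → X
  i= 5: B-U =  7 → H
  i= 6: K-I =  2 → C
  i= 7: F-I = 23 → X
  i= 8: A-D = 23 → X
  i= 9: I-B =  7 → H
  i=10: R-D = 14 → O
  i=11: I-M = 22 → W
  i=12: E-H = 23 → X
  i=13: H-A =  7 → H
  i=14: W-U =  2 → C
  i=15: A-D = 23 → X
  i=16: U-X = 23 → X
  i=17: M-F =  7 → H
  i=18: E-Q = 14 → O
  i=19: J-N = 22 → W
  i=20: D-G = 23 → X
  i=21: X-Q =  7 → H
  i=22: I-G =  2 → C
  i=23: M-P = 23 → X
  i=24: V-Y = 23 → X
  i=25: Z-S =  7 → H
  i=26: F-R = 14 → O
  i=27: H-L = 22 → W
  i=28: I-L = 23 → X
  i=29: L-E =  7 → H
  i=30: B-Z =  2 → C
  i=31: E-H = 23 → X
  i=32: V-Y = 23 → X
  i=33: N-G =  7 → H
  i=34: O-A = 14 → O
  i=35: E-I = 22 → W
  i=36: H-K = 23 → X
  i=37: N-G =  7 → H
  i=38: M-K =  2 → C
  i=39: O-R = 23 → X
  i=40: I-L = 23 → X
  i=41: X-Q =  7 → H
  i=42: K-W = 14 → O
  i=43: Q-U = 22 → W
  shifts repeat with period 8: XHOWXHCX

XHOWXHCX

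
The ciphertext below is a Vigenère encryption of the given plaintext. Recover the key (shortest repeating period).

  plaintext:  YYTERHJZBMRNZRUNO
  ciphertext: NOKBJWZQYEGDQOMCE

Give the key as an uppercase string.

PQRXS

  i= 0: N-Y = 15 → P
  i= 1: O-Y = 16 → Q
  i= 2: K-T = 17 → R
  i= 3: B-E = 23 → X
  i= 4: J-R = 18 → S
  i= 5: W-H = 15 → P
  i= 6: Z-J = 16 → Q
  i= 7: Q-Z = 17 → R
  i= 8: Y-B = 23 → X
  i= 9: E-M = 18 → S
  i=10: G-R = 15 → P
  i=11: D-N = 16 → Q
  i=12: Q-Z = 17 → R
  i=13: O-R = 23 → X
  i=14: M-U = 18 → S
  i=15: C-N = 15 → P
  i=16: E-O = 16 → Q
  shifts repeat with period 5: PQRXS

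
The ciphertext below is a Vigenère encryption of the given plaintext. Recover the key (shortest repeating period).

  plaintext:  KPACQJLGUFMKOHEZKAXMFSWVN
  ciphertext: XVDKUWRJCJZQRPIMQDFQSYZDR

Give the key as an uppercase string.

  i= 0: X-K = 13 → N
  i= 1: V-P =  6 → G
  i= 2: D-A =  3 → D
  i= 3: K-C =  8 → I
  i= 4: U-Q =  4 → E
  i= 5: W-J = 13 → N
  i= 6: R-L =  6 → G
  i= 7: J-G =  3 → D
  i= 8: C-U =  8 → I
  i= 9: J-F =  4 → E
  i=10: Z-M = 13 → N
  i=11: Q-K =  6 → G
  i=12: R-O =  3 → D
  i=13: P-H =  8 → I
  i=14: I-E =  4 → E
  i=15: M-Z = 13 → N
  i=16: Q-K =  6 → G
  i=17: D-A =  3 → D
  i=18: F-X =  8 → I
  i=19: Q-M =  4 → E
  i=20: S-F = 13 → N
  i=21: Y-S =  6 → G
  i=22: Z-W =  3 → D
  i=23: D-V =  8 → I
  i=24: R-N =  4 → E
  shifts repeat with period 5: NGDIE

NGDIE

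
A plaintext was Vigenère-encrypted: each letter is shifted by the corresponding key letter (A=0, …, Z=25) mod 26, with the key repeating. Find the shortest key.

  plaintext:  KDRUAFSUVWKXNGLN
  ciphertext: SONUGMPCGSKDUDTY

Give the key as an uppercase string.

ILWAGHX

  i= 0: S-K =  8 → I
  i= 1: O-D = 11 → L
  i= 2: N-R = 22 → W
  i= 3: U-U =  0 → A
  i= 4: G-A =  6 → G
  i= 5: M-F =  7 → H
  i= 6: P-S = 23 → X
  i= 7: C-U =  8 → I
  i= 8: G-V = 11 → L
  i= 9: S-W = 22 → W
  i=10: K-K =  0 → A
  i=11: D-X =  6 → G
  i=12: U-N =  7 → H
  i=13: D-G = 23 → X
  i=14: T-L =  8 → I
  i=15: Y-N = 11 → L
  shifts repeat with period 7: ILWAGHX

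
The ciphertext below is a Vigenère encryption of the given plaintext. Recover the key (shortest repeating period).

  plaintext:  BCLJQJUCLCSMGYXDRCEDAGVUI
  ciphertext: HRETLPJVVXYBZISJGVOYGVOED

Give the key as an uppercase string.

GPTKV

  i= 0: H-B =  6 → G
  i= 1: R-C = 15 → P
  i= 2: E-L = 19 → T
  i= 3: T-J = 10 → K
  i= 4: L-Q = 21 → V
  i= 5: P-J =  6 → G
  i= 6: J-U = 15 → P
  i= 7: V-C = 19 → T
  i= 8: V-L = 10 → K
  i= 9: X-C = 21 → V
  i=10: Y-S =  6 → G
  i=11: B-M = 15 → P
  i=12: Z-G = 19 → T
  i=13: I-Y = 10 → K
  i=14: S-X = 21 → V
  i=15: J-D =  6 → G
  i=16: G-R = 15 → P
  i=17: V-C = 19 → T
  i=18: O-E = 10 → K
  i=19: Y-D = 21 → V
  i=20: G-A =  6 → G
  i=21: V-G = 15 → P
  i=22: O-V = 19 → T
  i=23: E-U = 10 → K
  i=24: D-I = 21 → V
  shifts repeat with period 5: GPTKV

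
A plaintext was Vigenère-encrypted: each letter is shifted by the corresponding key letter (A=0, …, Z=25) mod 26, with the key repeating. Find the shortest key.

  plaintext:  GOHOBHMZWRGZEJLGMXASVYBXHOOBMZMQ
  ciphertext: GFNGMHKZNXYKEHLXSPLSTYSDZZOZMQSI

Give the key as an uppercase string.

ARGSLAY

  i= 0: G-G =  0 → A
  i= 1: F-O = 17 → R
  i= 2: N-H =  6 → G
  i= 3: G-O = 18 → S
  i= 4: M-B = 11 → L
  i= 5: H-H =  0 → A
  i= 6: K-M = 24 → Y
  i= 7: Z-Z =  0 → A
  i= 8: N-W = 17 → R
  i= 9: X-R =  6 → G
  i=10: Y-G = 18 → S
  i=11: K-Z = 11 → L
  i=12: E-E =  0 → A
  i=13: H-J = 24 → Y
  i=14: L-L =  0 → A
  i=15: X-G = 17 → R
  i=16: S-M =  6 → G
  i=17: P-X = 18 → S
  i=18: L-A = 11 → L
  i=19: S-S =  0 → A
  i=20: T-V = 24 → Y
  i=21: Y-Y =  0 → A
  i=22: S-B = 17 → R
  i=23: D-X =  6 → G
  i=24: Z-H = 18 → S
  i=25: Z-O = 11 → L
  i=26: O-O =  0 → A
  i=27: Z-B = 24 → Y
  i=28: M-M =  0 → A
  i=29: Q-Z = 17 → R
  i=30: S-M =  6 → G
  i=31: I-Q = 18 → S
  shifts repeat with period 7: ARGSLAY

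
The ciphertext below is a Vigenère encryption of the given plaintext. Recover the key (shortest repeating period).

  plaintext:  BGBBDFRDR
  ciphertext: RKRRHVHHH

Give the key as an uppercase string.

  i= 0: R-B = 16 → Q
  i= 1: K-G =  4 → E
  i= 2: R-B = 16 → Q
  i= 3: R-B = 16 → Q
  i= 4: H-D =  4 → E
  i= 5: V-F = 16 → Q
  i= 6: H-R = 16 → Q
  i= 7: H-D =  4 → E
  i= 8: H-R = 16 → Q
  shifts repeat with period 3: QEQ

QEQ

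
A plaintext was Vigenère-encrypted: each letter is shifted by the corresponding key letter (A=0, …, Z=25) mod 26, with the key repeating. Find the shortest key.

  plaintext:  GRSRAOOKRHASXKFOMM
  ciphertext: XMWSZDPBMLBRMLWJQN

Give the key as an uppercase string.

  i= 0: X-G = 17 → R
  i= 1: M-R = 21 → V
  i= 2: W-S =  4 → E
  i= 3: S-R =  1 → B
  i= 4: Z-A = 25 → Z
  i= 5: D-O = 15 → P
  i= 6: P-O =  1 → B
  i= 7: B-K = 17 → R
  i= 8: M-R = 21 → V
  i= 9: L-H =  4 → E
  i=10: B-A =  1 → B
  i=11: R-S = 25 → Z
  i=12: M-X = 15 → P
  i=13: L-K =  1 → B
  i=14: W-F = 17 → R
  i=15: J-O = 21 → V
  i=16: Q-M =  4 → E
  i=17: N-M =  1 → B
  shifts repeat with period 7: RVEBZPB

RVEBZPB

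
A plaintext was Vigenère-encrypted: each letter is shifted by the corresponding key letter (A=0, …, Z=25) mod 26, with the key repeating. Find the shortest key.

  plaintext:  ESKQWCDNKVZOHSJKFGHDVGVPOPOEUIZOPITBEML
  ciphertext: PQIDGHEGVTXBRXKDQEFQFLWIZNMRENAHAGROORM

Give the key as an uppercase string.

LYYNKFBT

  i= 0: P-E = 11 → L
  i= 1: Q-S = 24 → Y
  i= 2: I-K = 24 → Y
  i= 3: D-Q = 13 → N
  i= 4: G-W = 10 → K
  i= 5: H-C =  5 → F
  i= 6: E-D =  1 → B
  i= 7: G-N = 19 → T
  i= 8: V-K = 11 → L
  i= 9: T-V = 24 → Y
  i=10: X-Z = 24 → Y
  i=11: B-O = 13 → N
  i=12: R-H = 10 → K
  i=13: X-S =  5 → F
  i=14: K-J =  1 → B
  i=15: D-K = 19 → T
  i=16: Q-F = 11 → L
  i=17: E-G = 24 → Y
  i=18: F-H = 24 → Y
  i=19: Q-D = 13 → N
  i=20: F-V = 10 → K
  i=21: L-G =  5 → F
  i=22: W-V =  1 → B
  i=23: I-P = 19 → T
  i=24: Z-O = 11 → L
  i=25: N-P = 24 → Y
  i=26: M-O = 24 → Y
  i=27: R-E = 13 → N
  i=28: E-U = 10 → K
  i=29: N-I =  5 → F
  i=30: A-Z =  1 → B
  i=31: H-O = 19 → T
  i=32: A-P = 11 → L
  i=33: G-I = 24 → Y
  i=34: R-T = 24 → Y
  i=35: O-B = 13 → N
  i=36: O-E = 10 → K
  i=37: R-M =  5 → F
  i=38: M-L =  1 → B
  shifts repeat with period 8: LYYNKFBT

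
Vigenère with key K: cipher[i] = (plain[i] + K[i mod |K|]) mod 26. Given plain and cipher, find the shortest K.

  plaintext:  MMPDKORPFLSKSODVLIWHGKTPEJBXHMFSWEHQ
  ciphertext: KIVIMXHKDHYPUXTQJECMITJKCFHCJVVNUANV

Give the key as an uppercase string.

  i= 0: K-M = 24 → Y
  i= 1: I-M = 22 → W
  i= 2: V-P =  6 → G
  i= 3: I-D =  5 → F
  i= 4: M-K =  2 → C
  i= 5: X-O =  9 → J
  i= 6: H-R = 16 → Q
  i= 7: K-P = 21 → V
  i= 8: D-F = 24 → Y
  i= 9: H-L = 22 → W
  i=10: Y-S =  6 → G
  i=11: P-K =  5 → F
  i=12: U-S =  2 → C
  i=13: X-O =  9 → J
  i=14: T-D = 16 → Q
  i=15: Q-V = 21 → V
  i=16: J-L = 24 → Y
  i=17: E-I = 22 → W
  i=18: C-W =  6 → G
  i=19: M-H =  5 → F
  i=20: I-G =  2 → C
  i=21: T-K =  9 → J
  i=22: J-T = 16 → Q
  i=23: K-P = 21 → V
  i=24: C-E = 24 → Y
  i=25: F-J = 22 → W
  i=26: H-B =  6 → G
  i=27: C-X =  5 → F
  i=28: J-H =  2 → C
  i=29: V-M =  9 → J
  i=30: V-F = 16 → Q
  i=31: N-S = 21 → V
  i=32: U-W = 24 → Y
  i=33: A-E = 22 → W
  i=34: N-H =  6 → G
  i=35: V-Q =  5 → F
  shifts repeat with period 8: YWGFCJQV

YWGFCJQV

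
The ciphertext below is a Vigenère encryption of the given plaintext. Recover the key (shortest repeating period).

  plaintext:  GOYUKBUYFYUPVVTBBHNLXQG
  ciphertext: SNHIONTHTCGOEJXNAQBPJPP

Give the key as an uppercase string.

MZJOE

  i= 0: S-G = 12 → M
  i= 1: N-O = 25 → Z
  i= 2: H-Y =  9 → J
  i= 3: I-U = 14 → O
  i= 4: O-K =  4 → E
  i= 5: N-B = 12 → M
  i= 6: T-U = 25 → Z
  i= 7: H-Y =  9 → J
  i= 8: T-F = 14 → O
  i= 9: C-Y =  4 → E
  i=10: G-U = 12 → M
  i=11: O-P = 25 → Z
  i=12: E-V =  9 → J
  i=13: J-V = 14 → O
  i=14: X-T =  4 → E
  i=15: N-B = 12 → M
  i=16: A-B = 25 → Z
  i=17: Q-H =  9 → J
  i=18: B-N = 14 → O
  i=19: P-L =  4 → E
  i=20: J-X = 12 → M
  i=21: P-Q = 25 → Z
  i=22: P-G =  9 → J
  shifts repeat with period 5: MZJOE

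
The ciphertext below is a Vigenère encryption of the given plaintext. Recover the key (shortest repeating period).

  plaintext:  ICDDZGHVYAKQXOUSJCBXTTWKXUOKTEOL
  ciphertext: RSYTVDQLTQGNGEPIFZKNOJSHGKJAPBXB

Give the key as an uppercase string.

JQVQWX

  i= 0: R-I =  9 → J
  i= 1: S-C = 16 → Q
  i= 2: Y-D = 21 → V
  i= 3: T-D = 16 → Q
  i= 4: V-Z = 22 → W
  i= 5: D-G = 23 → X
  i= 6: Q-H =  9 → J
  i= 7: L-V = 16 → Q
  i= 8: T-Y = 21 → V
  i= 9: Q-A = 16 → Q
  i=10: G-K = 22 → W
  i=11: N-Q = 23 → X
  i=12: G-X =  9 → J
  i=13: E-O = 16 → Q
  i=14: P-U = 21 → V
  i=15: I-S = 16 → Q
  i=16: F-J = 22 → W
  i=17: Z-C = 23 → X
  i=18: K-B =  9 → J
  i=19: N-X = 16 → Q
  i=20: O-T = 21 → V
  i=21: J-T = 16 → Q
  i=22: S-W = 22 → W
  i=23: H-K = 23 → X
  i=24: G-X =  9 → J
  i=25: K-U = 16 → Q
  i=26: J-O = 21 → V
  i=27: A-K = 16 → Q
  i=28: P-T = 22 → W
  i=29: B-E = 23 → X
  i=30: X-O =  9 → J
  i=31: B-L = 16 → Q
  shifts repeat with period 6: JQVQWX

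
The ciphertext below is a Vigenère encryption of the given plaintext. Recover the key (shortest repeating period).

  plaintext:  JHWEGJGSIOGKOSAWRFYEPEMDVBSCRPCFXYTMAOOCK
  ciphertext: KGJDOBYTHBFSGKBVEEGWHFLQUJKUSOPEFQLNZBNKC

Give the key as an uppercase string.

BZNZISS

  i= 0: K-J =  1 → B
  i= 1: G-H = 25 → Z
  i= 2: J-W = 13 → N
  i= 3: D-E = 25 → Z
  i= 4: O-G =  8 → I
  i= 5: B-J = 18 → S
  i= 6: Y-G = 18 → S
  i= 7: T-S =  1 → B
  i= 8: H-I = 25 → Z
  i= 9: B-O = 13 → N
  i=10: F-G = 25 → Z
  i=11: S-K =  8 → I
  i=12: G-O = 18 → S
  i=13: K-S = 18 → S
  i=14: B-A =  1 → B
  i=15: V-W = 25 → Z
  i=16: E-R = 13 → N
  i=17: E-F = 25 → Z
  i=18: G-Y =  8 → I
  i=19: W-E = 18 → S
  i=20: H-P = 18 → S
  i=21: F-E =  1 → B
  i=22: L-M = 25 → Z
  i=23: Q-D = 13 → N
  i=24: U-V = 25 → Z
  i=25: J-B =  8 → I
  i=26: K-S = 18 → S
  i=27: U-C = 18 → S
  i=28: S-R =  1 → B
  i=29: O-P = 25 → Z
  i=30: P-C = 13 → N
  i=31: E-F = 25 → Z
  i=32: F-X =  8 → I
  i=33: Q-Y = 18 → S
  i=34: L-T = 18 → S
  i=35: N-M =  1 → B
  i=36: Z-A = 25 → Z
  i=37: B-O = 13 → N
  i=38: N-O = 25 → Z
  i=39: K-C =  8 → I
  i=40: C-K = 18 → S
  shifts repeat with period 7: BZNZISS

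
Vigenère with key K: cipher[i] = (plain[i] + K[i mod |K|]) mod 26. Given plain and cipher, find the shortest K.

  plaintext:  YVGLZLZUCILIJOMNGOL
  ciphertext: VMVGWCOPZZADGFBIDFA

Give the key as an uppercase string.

XRPV

  i= 0: V-Y = 23 → X
  i= 1: M-V = 17 → R
  i= 2: V-G = 15 → P
  i= 3: G-L = 21 → V
  i= 4: W-Z = 23 → X
  i= 5: C-L = 17 → R
  i= 6: O-Z = 15 → P
  i= 7: P-U = 21 → V
  i= 8: Z-C = 23 → X
  i= 9: Z-I = 17 → R
  i=10: A-L = 15 → P
  i=11: D-I = 21 → V
  i=12: G-J = 23 → X
  i=13: F-O = 17 → R
  i=14: B-M = 15 → P
  i=15: I-N = 21 → V
  i=16: D-G = 23 → X
  i=17: F-O = 17 → R
  i=18: A-L = 15 → P
  shifts repeat with period 4: XRPV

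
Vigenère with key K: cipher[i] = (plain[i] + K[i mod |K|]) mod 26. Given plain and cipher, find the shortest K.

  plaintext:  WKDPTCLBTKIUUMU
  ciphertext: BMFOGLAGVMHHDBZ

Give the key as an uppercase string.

FCCZNJP

  i= 0: B-W =  5 → F
  i= 1: M-K =  2 → C
  i= 2: F-D =  2 → C
  i= 3: O-P = 25 → Z
  i= 4: G-T = 13 → N
  i= 5: L-C =  9 → J
  i= 6: A-L = 15 → P
  i= 7: G-B =  5 → F
  i= 8: V-T =  2 → C
  i= 9: M-K =  2 → C
  i=10: H-I = 25 → Z
  i=11: H-U = 13 → N
  i=12: D-U =  9 → J
  i=13: B-M = 15 → P
  i=14: Z-U =  5 → F
  shifts repeat with period 7: FCCZNJP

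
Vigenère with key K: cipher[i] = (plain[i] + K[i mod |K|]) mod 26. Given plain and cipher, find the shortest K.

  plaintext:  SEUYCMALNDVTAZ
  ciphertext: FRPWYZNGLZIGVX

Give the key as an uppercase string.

NNVYW

  i= 0: F-S = 13 → N
  i= 1: R-E = 13 → N
  i= 2: P-U = 21 → V
  i= 3: W-Y = 24 → Y
  i= 4: Y-C = 22 → W
  i= 5: Z-M = 13 → N
  i= 6: N-A = 13 → N
  i= 7: G-L = 21 → V
  i= 8: L-N = 24 → Y
  i= 9: Z-D = 22 → W
  i=10: I-V = 13 → N
  i=11: G-T = 13 → N
  i=12: V-A = 21 → V
  i=13: X-Z = 24 → Y
  shifts repeat with period 5: NNVYW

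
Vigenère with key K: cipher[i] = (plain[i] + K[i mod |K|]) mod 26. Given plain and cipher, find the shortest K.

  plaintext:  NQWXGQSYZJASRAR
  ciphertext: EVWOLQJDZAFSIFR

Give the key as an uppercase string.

RFA

  i= 0: E-N = 17 → R
  i= 1: V-Q =  5 → F
  i= 2: W-W =  0 → A
  i= 3: O-X = 17 → R
  i= 4: L-G =  5 → F
  i= 5: Q-Q =  0 → A
  i= 6: J-S = 17 → R
  i= 7: D-Y =  5 → F
  i= 8: Z-Z =  0 → A
  i= 9: A-J = 17 → R
  i=10: F-A =  5 → F
  i=11: S-S =  0 → A
  i=12: I-R = 17 → R
  i=13: F-A =  5 → F
  i=14: R-R =  0 → A
  shifts repeat with period 3: RFA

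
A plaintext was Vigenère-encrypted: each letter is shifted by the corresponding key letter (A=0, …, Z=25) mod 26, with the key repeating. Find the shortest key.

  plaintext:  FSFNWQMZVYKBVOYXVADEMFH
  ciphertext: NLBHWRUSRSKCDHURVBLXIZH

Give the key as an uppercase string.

  i= 0: N-F =  8 → I
  i= 1: L-S = 19 → T
  i= 2: B-F = 22 → W
  i= 3: H-N = 20 → U
  i= 4: W-W =  0 → A
  i= 5: R-Q =  1 → B
  i= 6: U-M =  8 → I
  i= 7: S-Z = 19 → T
  i= 8: R-V = 22 → W
  i= 9: S-Y = 20 → U
  i=10: K-K =  0 → A
  i=11: C-B =  1 → B
  i=12: D-V =  8 → I
  i=13: H-O = 19 → T
  i=14: U-Y = 22 → W
  i=15: R-X = 20 → U
  i=16: V-V =  0 → A
  i=17: B-A =  1 → B
  i=18: L-D =  8 → I
  i=19: X-E = 19 → T
  i=20: I-M = 22 → W
  i=21: Z-F = 20 → U
  i=22: H-H =  0 → A
  shifts repeat with period 6: ITWUAB

ITWUAB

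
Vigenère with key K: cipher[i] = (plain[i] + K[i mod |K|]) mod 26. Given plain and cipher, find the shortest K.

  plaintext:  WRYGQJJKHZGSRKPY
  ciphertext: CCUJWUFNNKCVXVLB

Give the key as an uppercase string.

  i= 0: C-W =  6 → G
  i= 1: C-R = 11 → L
  i= 2: U-Y = 22 → W
  i= 3: J-G =  3 → D
  i= 4: W-Q =  6 → G
  i= 5: U-J = 11 → L
  i= 6: F-J = 22 → W
  i= 7: N-K =  3 → D
  i= 8: N-H =  6 → G
  i= 9: K-Z = 11 → L
  i=10: C-G = 22 → W
  i=11: V-S =  3 → D
  i=12: X-R =  6 → G
  i=13: V-K = 11 → L
  i=14: L-P = 22 → W
  i=15: B-Y =  3 → D
  shifts repeat with period 4: GLWD

GLWD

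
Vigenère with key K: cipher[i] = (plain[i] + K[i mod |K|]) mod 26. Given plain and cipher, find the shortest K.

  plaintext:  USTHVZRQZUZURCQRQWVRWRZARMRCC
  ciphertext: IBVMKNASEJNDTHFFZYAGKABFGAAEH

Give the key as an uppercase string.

OJCFP

  i= 0: I-U = 14 → O
  i= 1: B-S =  9 → J
  i= 2: V-T =  2 → C
  i= 3: M-H =  5 → F
  i= 4: K-V = 15 → P
  i= 5: N-Z = 14 → O
  i= 6: A-R =  9 → J
  i= 7: S-Q =  2 → C
  i= 8: E-Z =  5 → F
  i= 9: J-U = 15 → P
  i=10: N-Z = 14 → O
  i=11: D-U =  9 → J
  i=12: T-R =  2 → C
  i=13: H-C =  5 → F
  i=14: F-Q = 15 → P
  i=15: F-R = 14 → O
  i=16: Z-Q =  9 → J
  i=17: Y-W =  2 → C
  i=18: A-V =  5 → F
  i=19: G-R = 15 → P
  i=20: K-W = 14 → O
  i=21: A-R =  9 → J
  i=22: B-Z =  2 → C
  i=23: F-A =  5 → F
  i=24: G-R = 15 → P
  i=25: A-M = 14 → O
  i=26: A-R =  9 → J
  i=27: E-C =  2 → C
  i=28: H-C =  5 → F
  shifts repeat with period 5: OJCFP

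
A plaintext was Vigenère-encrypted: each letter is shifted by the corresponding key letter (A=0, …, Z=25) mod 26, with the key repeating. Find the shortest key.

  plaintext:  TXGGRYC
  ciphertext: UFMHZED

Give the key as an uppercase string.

BIG

  i= 0: U-T =  1 → B
  i= 1: F-X =  8 → I
  i= 2: M-G =  6 → G
  i= 3: H-G =  1 → B
  i= 4: Z-R =  8 → I
  i= 5: E-Y =  6 → G
  i= 6: D-C =  1 → B
  shifts repeat with period 3: BIG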